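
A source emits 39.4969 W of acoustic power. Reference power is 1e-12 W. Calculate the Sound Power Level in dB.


Given values:
  W = 39.4969 W
  W_ref = 1e-12 W
Formula: SWL = 10 * log10(W / W_ref)
Compute ratio: W / W_ref = 39496900000000
Compute log10: log10(39496900000000) = 13.596563
Multiply: SWL = 10 * 13.596563 = 135.97

135.97 dB


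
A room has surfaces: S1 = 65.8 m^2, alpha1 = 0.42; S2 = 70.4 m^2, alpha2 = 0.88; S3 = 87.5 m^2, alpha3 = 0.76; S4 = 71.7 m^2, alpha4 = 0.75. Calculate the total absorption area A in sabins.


Given surfaces:
  Surface 1: 65.8 * 0.42 = 27.636
  Surface 2: 70.4 * 0.88 = 61.952
  Surface 3: 87.5 * 0.76 = 66.5
  Surface 4: 71.7 * 0.75 = 53.775
Formula: A = sum(Si * alpha_i)
A = 27.636 + 61.952 + 66.5 + 53.775
A = 209.86

209.86 sabins


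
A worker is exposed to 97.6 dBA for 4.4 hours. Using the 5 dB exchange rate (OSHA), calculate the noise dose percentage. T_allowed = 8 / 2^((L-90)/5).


Given values:
  L = 97.6 dBA, T = 4.4 hours
Formula: T_allowed = 8 / 2^((L - 90) / 5)
Compute exponent: (97.6 - 90) / 5 = 1.52
Compute 2^(1.52) = 2.86791
T_allowed = 8 / 2.86791 = 2.789488 hours
Dose = (T / T_allowed) * 100
Dose = (4.4 / 2.789488) * 100 = 157.74

157.74 %


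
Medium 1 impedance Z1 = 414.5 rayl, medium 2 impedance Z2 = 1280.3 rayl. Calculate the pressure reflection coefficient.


Given values:
  Z1 = 414.5 rayl, Z2 = 1280.3 rayl
Formula: R = (Z2 - Z1) / (Z2 + Z1)
Numerator: Z2 - Z1 = 1280.3 - 414.5 = 865.8
Denominator: Z2 + Z1 = 1280.3 + 414.5 = 1694.8
R = 865.8 / 1694.8 = 0.5109

0.5109


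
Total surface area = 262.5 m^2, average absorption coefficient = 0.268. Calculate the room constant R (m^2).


Given values:
  S = 262.5 m^2, alpha = 0.268
Formula: R = S * alpha / (1 - alpha)
Numerator: 262.5 * 0.268 = 70.35
Denominator: 1 - 0.268 = 0.732
R = 70.35 / 0.732 = 96.11

96.11 m^2


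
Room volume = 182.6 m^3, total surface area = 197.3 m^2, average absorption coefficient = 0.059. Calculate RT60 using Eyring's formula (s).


Given values:
  V = 182.6 m^3, S = 197.3 m^2, alpha = 0.059
Formula: RT60 = 0.161 * V / (-S * ln(1 - alpha))
Compute ln(1 - 0.059) = ln(0.941) = -0.060812
Denominator: -197.3 * -0.060812 = 11.9982
Numerator: 0.161 * 182.6 = 29.3986
RT60 = 29.3986 / 11.9982 = 2.45

2.45 s


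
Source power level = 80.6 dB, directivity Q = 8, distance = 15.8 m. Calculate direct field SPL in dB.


Given values:
  Lw = 80.6 dB, Q = 8, r = 15.8 m
Formula: SPL = Lw + 10 * log10(Q / (4 * pi * r^2))
Compute 4 * pi * r^2 = 4 * pi * 15.8^2 = 3137.0688
Compute Q / denom = 8 / 3137.0688 = 0.00255015
Compute 10 * log10(0.00255015) = -25.9343
SPL = 80.6 + (-25.9343) = 54.67

54.67 dB


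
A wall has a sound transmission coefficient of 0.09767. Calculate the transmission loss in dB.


Given values:
  tau = 0.09767
Formula: TL = 10 * log10(1 / tau)
Compute 1 / tau = 1 / 0.09767 = 10.2386
Compute log10(10.2386) = 1.010241
TL = 10 * 1.010241 = 10.1

10.1 dB


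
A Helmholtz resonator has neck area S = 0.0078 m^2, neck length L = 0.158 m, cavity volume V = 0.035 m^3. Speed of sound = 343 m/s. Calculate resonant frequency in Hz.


Given values:
  S = 0.0078 m^2, L = 0.158 m, V = 0.035 m^3, c = 343 m/s
Formula: f = (c / (2*pi)) * sqrt(S / (V * L))
Compute V * L = 0.035 * 0.158 = 0.00553
Compute S / (V * L) = 0.0078 / 0.00553 = 1.4105
Compute sqrt(1.4105) = 1.187645
Compute c / (2*pi) = 343 / 6.283185 = 54.590148
f = 54.590148 * 1.187645 = 64.83

64.83 Hz


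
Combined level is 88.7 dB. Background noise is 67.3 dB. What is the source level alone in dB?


Given values:
  L_total = 88.7 dB, L_bg = 67.3 dB
Formula: L_source = 10 * log10(10^(L_total/10) - 10^(L_bg/10))
Convert to linear:
  10^(88.7/10) = 741310241.3009
  10^(67.3/10) = 5370317.9637
Difference: 741310241.3009 - 5370317.9637 = 735939923.3372
L_source = 10 * log10(735939923.3372) = 88.67

88.67 dB


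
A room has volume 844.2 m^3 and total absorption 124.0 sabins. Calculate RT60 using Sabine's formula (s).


Given values:
  V = 844.2 m^3
  A = 124.0 sabins
Formula: RT60 = 0.161 * V / A
Numerator: 0.161 * 844.2 = 135.9162
RT60 = 135.9162 / 124.0 = 1.096

1.096 s


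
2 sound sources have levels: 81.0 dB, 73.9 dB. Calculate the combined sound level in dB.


Formula: L_total = 10 * log10( sum(10^(Li/10)) )
  Source 1: 10^(81.0/10) = 125892541.1794
  Source 2: 10^(73.9/10) = 24547089.1569
Sum of linear values = 150439630.3363
L_total = 10 * log10(150439630.3363) = 81.77

81.77 dB


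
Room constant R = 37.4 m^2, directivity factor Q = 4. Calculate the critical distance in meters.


Given values:
  R = 37.4 m^2, Q = 4
Formula: d_c = 0.141 * sqrt(Q * R)
Compute Q * R = 4 * 37.4 = 149.6
Compute sqrt(149.6) = 12.2311
d_c = 0.141 * 12.2311 = 1.725

1.725 m


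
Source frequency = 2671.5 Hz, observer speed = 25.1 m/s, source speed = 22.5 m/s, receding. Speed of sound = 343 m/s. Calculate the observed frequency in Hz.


Given values:
  f_s = 2671.5 Hz, v_o = 25.1 m/s, v_s = 22.5 m/s
  Direction: receding
Formula: f_o = f_s * (c - v_o) / (c + v_s)
Numerator: c - v_o = 343 - 25.1 = 317.9
Denominator: c + v_s = 343 + 22.5 = 365.5
f_o = 2671.5 * 317.9 / 365.5 = 2323.58

2323.58 Hz


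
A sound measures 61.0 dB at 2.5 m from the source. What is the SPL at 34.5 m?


Given values:
  SPL1 = 61.0 dB, r1 = 2.5 m, r2 = 34.5 m
Formula: SPL2 = SPL1 - 20 * log10(r2 / r1)
Compute ratio: r2 / r1 = 34.5 / 2.5 = 13.8
Compute log10: log10(13.8) = 1.139879
Compute drop: 20 * 1.139879 = 22.7976
SPL2 = 61.0 - 22.7976 = 38.2

38.2 dB


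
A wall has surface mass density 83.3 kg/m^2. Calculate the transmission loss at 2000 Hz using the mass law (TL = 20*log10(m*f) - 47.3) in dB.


Given values:
  m = 83.3 kg/m^2, f = 2000 Hz
Formula: TL = 20 * log10(m * f) - 47.3
Compute m * f = 83.3 * 2000 = 166600.0
Compute log10(166600.0) = 5.221675
Compute 20 * 5.221675 = 104.4335
TL = 104.4335 - 47.3 = 57.13

57.13 dB


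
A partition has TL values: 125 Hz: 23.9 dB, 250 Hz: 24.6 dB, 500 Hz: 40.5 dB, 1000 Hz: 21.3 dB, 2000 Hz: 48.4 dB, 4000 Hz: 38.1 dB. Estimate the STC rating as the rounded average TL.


Given TL values at each frequency:
  125 Hz: 23.9 dB
  250 Hz: 24.6 dB
  500 Hz: 40.5 dB
  1000 Hz: 21.3 dB
  2000 Hz: 48.4 dB
  4000 Hz: 38.1 dB
Formula: STC ~ round(average of TL values)
Sum = 23.9 + 24.6 + 40.5 + 21.3 + 48.4 + 38.1 = 196.8
Average = 196.8 / 6 = 32.8
Rounded: 33

33


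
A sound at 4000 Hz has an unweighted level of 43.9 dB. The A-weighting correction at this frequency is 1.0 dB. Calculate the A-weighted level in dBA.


Given values:
  SPL = 43.9 dB
  A-weighting at 4000 Hz = 1.0 dB
Formula: L_A = SPL + A_weight
L_A = 43.9 + (1.0)
L_A = 44.9

44.9 dBA


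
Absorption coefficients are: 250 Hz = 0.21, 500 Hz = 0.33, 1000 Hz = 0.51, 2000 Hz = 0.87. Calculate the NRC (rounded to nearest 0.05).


Given values:
  a_250 = 0.21, a_500 = 0.33
  a_1000 = 0.51, a_2000 = 0.87
Formula: NRC = (a250 + a500 + a1000 + a2000) / 4
Sum = 0.21 + 0.33 + 0.51 + 0.87 = 1.92
NRC = 1.92 / 4 = 0.48
Rounded to nearest 0.05: 0.5

0.5


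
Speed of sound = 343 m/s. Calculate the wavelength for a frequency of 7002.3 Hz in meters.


Given values:
  c = 343 m/s, f = 7002.3 Hz
Formula: lambda = c / f
lambda = 343 / 7002.3
lambda = 0.049

0.049 m


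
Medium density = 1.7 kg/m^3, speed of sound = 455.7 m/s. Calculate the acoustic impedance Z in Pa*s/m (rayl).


Given values:
  rho = 1.7 kg/m^3
  c = 455.7 m/s
Formula: Z = rho * c
Z = 1.7 * 455.7
Z = 774.69

774.69 rayl


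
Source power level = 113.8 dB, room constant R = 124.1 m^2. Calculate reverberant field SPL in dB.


Given values:
  Lw = 113.8 dB, R = 124.1 m^2
Formula: SPL = Lw + 10 * log10(4 / R)
Compute 4 / R = 4 / 124.1 = 0.032232
Compute 10 * log10(0.032232) = -14.9171
SPL = 113.8 + (-14.9171) = 98.88

98.88 dB


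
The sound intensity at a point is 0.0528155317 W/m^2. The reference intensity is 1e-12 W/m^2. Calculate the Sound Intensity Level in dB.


Given values:
  I = 0.0528155317 W/m^2
  I_ref = 1e-12 W/m^2
Formula: SIL = 10 * log10(I / I_ref)
Compute ratio: I / I_ref = 52815531700
Compute log10: log10(52815531700) = 10.722762
Multiply: SIL = 10 * 10.722762 = 107.23

107.23 dB


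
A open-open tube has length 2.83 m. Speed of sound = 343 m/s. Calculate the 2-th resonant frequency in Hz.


Given values:
  Tube type: open-open, L = 2.83 m, c = 343 m/s, n = 2
Formula: f_n = n * c / (2 * L)
Compute 2 * L = 2 * 2.83 = 5.66
f = 2 * 343 / 5.66
f = 121.2

121.2 Hz


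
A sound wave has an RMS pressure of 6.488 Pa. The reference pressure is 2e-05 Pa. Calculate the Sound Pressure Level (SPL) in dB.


Given values:
  p = 6.488 Pa
  p_ref = 2e-05 Pa
Formula: SPL = 20 * log10(p / p_ref)
Compute ratio: p / p_ref = 6.488 / 2e-05 = 324400
Compute log10: log10(324400) = 5.511081
Multiply: SPL = 20 * 5.511081 = 110.22

110.22 dB


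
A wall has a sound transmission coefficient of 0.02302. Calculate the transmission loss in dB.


Given values:
  tau = 0.02302
Formula: TL = 10 * log10(1 / tau)
Compute 1 / tau = 1 / 0.02302 = 43.4405
Compute log10(43.4405) = 1.637895
TL = 10 * 1.637895 = 16.38

16.38 dB


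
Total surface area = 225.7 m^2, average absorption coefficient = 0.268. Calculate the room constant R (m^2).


Given values:
  S = 225.7 m^2, alpha = 0.268
Formula: R = S * alpha / (1 - alpha)
Numerator: 225.7 * 0.268 = 60.4876
Denominator: 1 - 0.268 = 0.732
R = 60.4876 / 0.732 = 82.63

82.63 m^2


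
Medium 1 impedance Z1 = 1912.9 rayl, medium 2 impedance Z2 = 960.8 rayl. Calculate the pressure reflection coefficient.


Given values:
  Z1 = 1912.9 rayl, Z2 = 960.8 rayl
Formula: R = (Z2 - Z1) / (Z2 + Z1)
Numerator: Z2 - Z1 = 960.8 - 1912.9 = -952.1
Denominator: Z2 + Z1 = 960.8 + 1912.9 = 2873.7
R = -952.1 / 2873.7 = -0.3313

-0.3313


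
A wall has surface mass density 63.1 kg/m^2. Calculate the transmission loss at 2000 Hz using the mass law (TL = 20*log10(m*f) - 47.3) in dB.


Given values:
  m = 63.1 kg/m^2, f = 2000 Hz
Formula: TL = 20 * log10(m * f) - 47.3
Compute m * f = 63.1 * 2000 = 126200.0
Compute log10(126200.0) = 5.101059
Compute 20 * 5.101059 = 102.0212
TL = 102.0212 - 47.3 = 54.72

54.72 dB


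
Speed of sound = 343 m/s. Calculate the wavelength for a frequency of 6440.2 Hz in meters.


Given values:
  c = 343 m/s, f = 6440.2 Hz
Formula: lambda = c / f
lambda = 343 / 6440.2
lambda = 0.0533

0.0533 m


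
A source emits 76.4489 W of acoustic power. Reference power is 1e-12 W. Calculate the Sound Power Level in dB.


Given values:
  W = 76.4489 W
  W_ref = 1e-12 W
Formula: SWL = 10 * log10(W / W_ref)
Compute ratio: W / W_ref = 76448900000000
Compute log10: log10(76448900000000) = 13.883371
Multiply: SWL = 10 * 13.883371 = 138.83

138.83 dB


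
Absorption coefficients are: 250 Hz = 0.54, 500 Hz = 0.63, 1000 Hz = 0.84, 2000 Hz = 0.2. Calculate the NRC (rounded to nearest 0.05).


Given values:
  a_250 = 0.54, a_500 = 0.63
  a_1000 = 0.84, a_2000 = 0.2
Formula: NRC = (a250 + a500 + a1000 + a2000) / 4
Sum = 0.54 + 0.63 + 0.84 + 0.2 = 2.21
NRC = 2.21 / 4 = 0.5525
Rounded to nearest 0.05: 0.55

0.55


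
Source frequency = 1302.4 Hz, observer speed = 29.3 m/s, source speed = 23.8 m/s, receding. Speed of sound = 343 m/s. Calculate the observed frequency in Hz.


Given values:
  f_s = 1302.4 Hz, v_o = 29.3 m/s, v_s = 23.8 m/s
  Direction: receding
Formula: f_o = f_s * (c - v_o) / (c + v_s)
Numerator: c - v_o = 343 - 29.3 = 313.7
Denominator: c + v_s = 343 + 23.8 = 366.8
f_o = 1302.4 * 313.7 / 366.8 = 1113.86

1113.86 Hz


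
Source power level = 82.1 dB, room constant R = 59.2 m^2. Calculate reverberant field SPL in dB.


Given values:
  Lw = 82.1 dB, R = 59.2 m^2
Formula: SPL = Lw + 10 * log10(4 / R)
Compute 4 / R = 4 / 59.2 = 0.067568
Compute 10 * log10(0.067568) = -11.7026
SPL = 82.1 + (-11.7026) = 70.4

70.4 dB


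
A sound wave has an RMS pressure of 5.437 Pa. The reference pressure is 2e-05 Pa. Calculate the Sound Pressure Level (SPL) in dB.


Given values:
  p = 5.437 Pa
  p_ref = 2e-05 Pa
Formula: SPL = 20 * log10(p / p_ref)
Compute ratio: p / p_ref = 5.437 / 2e-05 = 271850
Compute log10: log10(271850) = 5.434329
Multiply: SPL = 20 * 5.434329 = 108.69

108.69 dB


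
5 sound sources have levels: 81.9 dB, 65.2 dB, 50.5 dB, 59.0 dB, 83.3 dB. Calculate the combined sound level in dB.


Formula: L_total = 10 * log10( sum(10^(Li/10)) )
  Source 1: 10^(81.9/10) = 154881661.8912
  Source 2: 10^(65.2/10) = 3311311.2148
  Source 3: 10^(50.5/10) = 112201.8454
  Source 4: 10^(59.0/10) = 794328.2347
  Source 5: 10^(83.3/10) = 213796208.9502
Sum of linear values = 372895712.1363
L_total = 10 * log10(372895712.1363) = 85.72

85.72 dB


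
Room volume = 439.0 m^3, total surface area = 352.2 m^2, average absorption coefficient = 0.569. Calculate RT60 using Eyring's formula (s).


Given values:
  V = 439.0 m^3, S = 352.2 m^2, alpha = 0.569
Formula: RT60 = 0.161 * V / (-S * ln(1 - alpha))
Compute ln(1 - 0.569) = ln(0.431) = -0.841647
Denominator: -352.2 * -0.841647 = 296.4281
Numerator: 0.161 * 439.0 = 70.679
RT60 = 70.679 / 296.4281 = 0.238

0.238 s


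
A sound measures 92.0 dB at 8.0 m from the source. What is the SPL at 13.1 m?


Given values:
  SPL1 = 92.0 dB, r1 = 8.0 m, r2 = 13.1 m
Formula: SPL2 = SPL1 - 20 * log10(r2 / r1)
Compute ratio: r2 / r1 = 13.1 / 8.0 = 1.6375
Compute log10: log10(1.6375) = 0.214181
Compute drop: 20 * 0.214181 = 4.2836
SPL2 = 92.0 - 4.2836 = 87.72

87.72 dB


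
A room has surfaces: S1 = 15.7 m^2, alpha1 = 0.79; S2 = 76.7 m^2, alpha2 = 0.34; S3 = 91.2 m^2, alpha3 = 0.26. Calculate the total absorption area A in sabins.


Given surfaces:
  Surface 1: 15.7 * 0.79 = 12.403
  Surface 2: 76.7 * 0.34 = 26.078
  Surface 3: 91.2 * 0.26 = 23.712
Formula: A = sum(Si * alpha_i)
A = 12.403 + 26.078 + 23.712
A = 62.19

62.19 sabins


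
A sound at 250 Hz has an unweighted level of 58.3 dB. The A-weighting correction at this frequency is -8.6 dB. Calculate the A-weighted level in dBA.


Given values:
  SPL = 58.3 dB
  A-weighting at 250 Hz = -8.6 dB
Formula: L_A = SPL + A_weight
L_A = 58.3 + (-8.6)
L_A = 49.7

49.7 dBA


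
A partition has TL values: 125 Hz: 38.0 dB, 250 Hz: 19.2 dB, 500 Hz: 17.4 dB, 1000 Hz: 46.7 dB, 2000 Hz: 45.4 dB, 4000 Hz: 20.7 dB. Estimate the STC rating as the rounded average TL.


Given TL values at each frequency:
  125 Hz: 38.0 dB
  250 Hz: 19.2 dB
  500 Hz: 17.4 dB
  1000 Hz: 46.7 dB
  2000 Hz: 45.4 dB
  4000 Hz: 20.7 dB
Formula: STC ~ round(average of TL values)
Sum = 38.0 + 19.2 + 17.4 + 46.7 + 45.4 + 20.7 = 187.4
Average = 187.4 / 6 = 31.23
Rounded: 31

31


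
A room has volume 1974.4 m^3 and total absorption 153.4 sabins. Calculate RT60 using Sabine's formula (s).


Given values:
  V = 1974.4 m^3
  A = 153.4 sabins
Formula: RT60 = 0.161 * V / A
Numerator: 0.161 * 1974.4 = 317.8784
RT60 = 317.8784 / 153.4 = 2.072

2.072 s


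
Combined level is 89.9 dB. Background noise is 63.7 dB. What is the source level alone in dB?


Given values:
  L_total = 89.9 dB, L_bg = 63.7 dB
Formula: L_source = 10 * log10(10^(L_total/10) - 10^(L_bg/10))
Convert to linear:
  10^(89.9/10) = 977237220.9558
  10^(63.7/10) = 2344228.8153
Difference: 977237220.9558 - 2344228.8153 = 974892992.1405
L_source = 10 * log10(974892992.1405) = 89.89

89.89 dB


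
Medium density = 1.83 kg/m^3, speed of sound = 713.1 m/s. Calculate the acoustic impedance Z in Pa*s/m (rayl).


Given values:
  rho = 1.83 kg/m^3
  c = 713.1 m/s
Formula: Z = rho * c
Z = 1.83 * 713.1
Z = 1304.97

1304.97 rayl


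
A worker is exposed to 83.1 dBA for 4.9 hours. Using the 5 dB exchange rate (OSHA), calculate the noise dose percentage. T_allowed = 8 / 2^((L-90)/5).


Given values:
  L = 83.1 dBA, T = 4.9 hours
Formula: T_allowed = 8 / 2^((L - 90) / 5)
Compute exponent: (83.1 - 90) / 5 = -1.38
Compute 2^(-1.38) = 0.384219
T_allowed = 8 / 0.384219 = 20.821459 hours
Dose = (T / T_allowed) * 100
Dose = (4.9 / 20.821459) * 100 = 23.53

23.53 %


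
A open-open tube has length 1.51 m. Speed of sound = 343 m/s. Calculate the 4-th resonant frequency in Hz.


Given values:
  Tube type: open-open, L = 1.51 m, c = 343 m/s, n = 4
Formula: f_n = n * c / (2 * L)
Compute 2 * L = 2 * 1.51 = 3.02
f = 4 * 343 / 3.02
f = 454.3

454.3 Hz


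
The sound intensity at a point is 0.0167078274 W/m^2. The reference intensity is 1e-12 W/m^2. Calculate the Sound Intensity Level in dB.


Given values:
  I = 0.0167078274 W/m^2
  I_ref = 1e-12 W/m^2
Formula: SIL = 10 * log10(I / I_ref)
Compute ratio: I / I_ref = 16707827400
Compute log10: log10(16707827400) = 10.22292
Multiply: SIL = 10 * 10.22292 = 102.23

102.23 dB


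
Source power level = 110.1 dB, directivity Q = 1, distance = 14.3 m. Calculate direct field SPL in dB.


Given values:
  Lw = 110.1 dB, Q = 1, r = 14.3 m
Formula: SPL = Lw + 10 * log10(Q / (4 * pi * r^2))
Compute 4 * pi * r^2 = 4 * pi * 14.3^2 = 2569.6971
Compute Q / denom = 1 / 2569.6971 = 0.00038915
Compute 10 * log10(0.00038915) = -34.0988
SPL = 110.1 + (-34.0988) = 76.0

76.0 dB


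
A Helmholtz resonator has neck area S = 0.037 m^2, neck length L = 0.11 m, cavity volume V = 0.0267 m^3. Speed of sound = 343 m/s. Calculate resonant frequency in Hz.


Given values:
  S = 0.037 m^2, L = 0.11 m, V = 0.0267 m^3, c = 343 m/s
Formula: f = (c / (2*pi)) * sqrt(S / (V * L))
Compute V * L = 0.0267 * 0.11 = 0.002937
Compute S / (V * L) = 0.037 / 0.002937 = 12.5979
Compute sqrt(12.5979) = 3.549352
Compute c / (2*pi) = 343 / 6.283185 = 54.590148
f = 54.590148 * 3.549352 = 193.76

193.76 Hz


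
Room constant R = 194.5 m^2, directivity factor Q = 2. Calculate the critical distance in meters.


Given values:
  R = 194.5 m^2, Q = 2
Formula: d_c = 0.141 * sqrt(Q * R)
Compute Q * R = 2 * 194.5 = 389.0
Compute sqrt(389.0) = 19.7231
d_c = 0.141 * 19.7231 = 2.781

2.781 m


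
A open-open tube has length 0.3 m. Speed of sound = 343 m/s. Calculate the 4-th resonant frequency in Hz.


Given values:
  Tube type: open-open, L = 0.3 m, c = 343 m/s, n = 4
Formula: f_n = n * c / (2 * L)
Compute 2 * L = 2 * 0.3 = 0.6
f = 4 * 343 / 0.6
f = 2286.67

2286.67 Hz


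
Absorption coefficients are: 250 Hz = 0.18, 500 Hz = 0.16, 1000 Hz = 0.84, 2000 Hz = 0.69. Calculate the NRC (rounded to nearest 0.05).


Given values:
  a_250 = 0.18, a_500 = 0.16
  a_1000 = 0.84, a_2000 = 0.69
Formula: NRC = (a250 + a500 + a1000 + a2000) / 4
Sum = 0.18 + 0.16 + 0.84 + 0.69 = 1.87
NRC = 1.87 / 4 = 0.4675
Rounded to nearest 0.05: 0.45

0.45


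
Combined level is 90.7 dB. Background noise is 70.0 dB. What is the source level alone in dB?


Given values:
  L_total = 90.7 dB, L_bg = 70.0 dB
Formula: L_source = 10 * log10(10^(L_total/10) - 10^(L_bg/10))
Convert to linear:
  10^(90.7/10) = 1174897554.9395
  10^(70.0/10) = 10000000.0
Difference: 1174897554.9395 - 10000000.0 = 1164897554.9395
L_source = 10 * log10(1164897554.9395) = 90.66

90.66 dB


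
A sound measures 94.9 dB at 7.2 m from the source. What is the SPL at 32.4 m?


Given values:
  SPL1 = 94.9 dB, r1 = 7.2 m, r2 = 32.4 m
Formula: SPL2 = SPL1 - 20 * log10(r2 / r1)
Compute ratio: r2 / r1 = 32.4 / 7.2 = 4.5
Compute log10: log10(4.5) = 0.653213
Compute drop: 20 * 0.653213 = 13.0643
SPL2 = 94.9 - 13.0643 = 81.84

81.84 dB


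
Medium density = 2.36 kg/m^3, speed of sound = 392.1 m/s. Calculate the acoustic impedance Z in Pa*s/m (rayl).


Given values:
  rho = 2.36 kg/m^3
  c = 392.1 m/s
Formula: Z = rho * c
Z = 2.36 * 392.1
Z = 925.36

925.36 rayl


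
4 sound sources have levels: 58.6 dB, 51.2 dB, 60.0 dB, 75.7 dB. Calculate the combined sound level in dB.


Formula: L_total = 10 * log10( sum(10^(Li/10)) )
  Source 1: 10^(58.6/10) = 724435.9601
  Source 2: 10^(51.2/10) = 131825.6739
  Source 3: 10^(60.0/10) = 1000000.0
  Source 4: 10^(75.7/10) = 37153522.9097
Sum of linear values = 39009784.5437
L_total = 10 * log10(39009784.5437) = 75.91

75.91 dB


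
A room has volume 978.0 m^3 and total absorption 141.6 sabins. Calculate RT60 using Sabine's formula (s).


Given values:
  V = 978.0 m^3
  A = 141.6 sabins
Formula: RT60 = 0.161 * V / A
Numerator: 0.161 * 978.0 = 157.458
RT60 = 157.458 / 141.6 = 1.112

1.112 s


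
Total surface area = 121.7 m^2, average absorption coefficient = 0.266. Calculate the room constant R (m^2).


Given values:
  S = 121.7 m^2, alpha = 0.266
Formula: R = S * alpha / (1 - alpha)
Numerator: 121.7 * 0.266 = 32.3722
Denominator: 1 - 0.266 = 0.734
R = 32.3722 / 0.734 = 44.1

44.1 m^2


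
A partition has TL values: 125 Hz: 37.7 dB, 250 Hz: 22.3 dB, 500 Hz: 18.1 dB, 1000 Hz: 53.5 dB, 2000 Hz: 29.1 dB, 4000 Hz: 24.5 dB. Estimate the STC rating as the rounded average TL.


Given TL values at each frequency:
  125 Hz: 37.7 dB
  250 Hz: 22.3 dB
  500 Hz: 18.1 dB
  1000 Hz: 53.5 dB
  2000 Hz: 29.1 dB
  4000 Hz: 24.5 dB
Formula: STC ~ round(average of TL values)
Sum = 37.7 + 22.3 + 18.1 + 53.5 + 29.1 + 24.5 = 185.2
Average = 185.2 / 6 = 30.87
Rounded: 31

31


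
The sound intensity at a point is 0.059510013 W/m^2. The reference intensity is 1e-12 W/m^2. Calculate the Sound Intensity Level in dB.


Given values:
  I = 0.059510013 W/m^2
  I_ref = 1e-12 W/m^2
Formula: SIL = 10 * log10(I / I_ref)
Compute ratio: I / I_ref = 59510013000
Compute log10: log10(59510013000) = 10.77459
Multiply: SIL = 10 * 10.77459 = 107.75

107.75 dB


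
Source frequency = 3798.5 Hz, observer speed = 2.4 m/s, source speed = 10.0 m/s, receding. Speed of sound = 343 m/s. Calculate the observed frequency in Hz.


Given values:
  f_s = 3798.5 Hz, v_o = 2.4 m/s, v_s = 10.0 m/s
  Direction: receding
Formula: f_o = f_s * (c - v_o) / (c + v_s)
Numerator: c - v_o = 343 - 2.4 = 340.6
Denominator: c + v_s = 343 + 10.0 = 353.0
f_o = 3798.5 * 340.6 / 353.0 = 3665.07

3665.07 Hz


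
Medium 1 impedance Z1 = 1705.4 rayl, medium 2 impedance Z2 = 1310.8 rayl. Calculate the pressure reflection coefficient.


Given values:
  Z1 = 1705.4 rayl, Z2 = 1310.8 rayl
Formula: R = (Z2 - Z1) / (Z2 + Z1)
Numerator: Z2 - Z1 = 1310.8 - 1705.4 = -394.6
Denominator: Z2 + Z1 = 1310.8 + 1705.4 = 3016.2
R = -394.6 / 3016.2 = -0.1308

-0.1308


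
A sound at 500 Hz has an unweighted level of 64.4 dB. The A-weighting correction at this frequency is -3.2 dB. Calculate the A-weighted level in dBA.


Given values:
  SPL = 64.4 dB
  A-weighting at 500 Hz = -3.2 dB
Formula: L_A = SPL + A_weight
L_A = 64.4 + (-3.2)
L_A = 61.2

61.2 dBA


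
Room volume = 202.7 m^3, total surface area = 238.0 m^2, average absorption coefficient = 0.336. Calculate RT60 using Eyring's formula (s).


Given values:
  V = 202.7 m^3, S = 238.0 m^2, alpha = 0.336
Formula: RT60 = 0.161 * V / (-S * ln(1 - alpha))
Compute ln(1 - 0.336) = ln(0.664) = -0.409473
Denominator: -238.0 * -0.409473 = 97.4546
Numerator: 0.161 * 202.7 = 32.6347
RT60 = 32.6347 / 97.4546 = 0.335

0.335 s


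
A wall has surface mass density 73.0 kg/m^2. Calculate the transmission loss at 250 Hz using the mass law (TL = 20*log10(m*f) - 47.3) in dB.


Given values:
  m = 73.0 kg/m^2, f = 250 Hz
Formula: TL = 20 * log10(m * f) - 47.3
Compute m * f = 73.0 * 250 = 18250.0
Compute log10(18250.0) = 4.261263
Compute 20 * 4.261263 = 85.2253
TL = 85.2253 - 47.3 = 37.93

37.93 dB


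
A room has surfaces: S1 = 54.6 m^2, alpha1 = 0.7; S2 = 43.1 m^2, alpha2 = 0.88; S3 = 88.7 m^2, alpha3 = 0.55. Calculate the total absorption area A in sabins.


Given surfaces:
  Surface 1: 54.6 * 0.7 = 38.22
  Surface 2: 43.1 * 0.88 = 37.928
  Surface 3: 88.7 * 0.55 = 48.785
Formula: A = sum(Si * alpha_i)
A = 38.22 + 37.928 + 48.785
A = 124.93

124.93 sabins


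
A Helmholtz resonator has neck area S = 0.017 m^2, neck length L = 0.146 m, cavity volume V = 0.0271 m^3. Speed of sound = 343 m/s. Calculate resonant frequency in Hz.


Given values:
  S = 0.017 m^2, L = 0.146 m, V = 0.0271 m^3, c = 343 m/s
Formula: f = (c / (2*pi)) * sqrt(S / (V * L))
Compute V * L = 0.0271 * 0.146 = 0.0039566
Compute S / (V * L) = 0.017 / 0.0039566 = 4.2966
Compute sqrt(4.2966) = 2.072824
Compute c / (2*pi) = 343 / 6.283185 = 54.590148
f = 54.590148 * 2.072824 = 113.16

113.16 Hz


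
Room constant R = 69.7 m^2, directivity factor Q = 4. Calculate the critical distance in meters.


Given values:
  R = 69.7 m^2, Q = 4
Formula: d_c = 0.141 * sqrt(Q * R)
Compute Q * R = 4 * 69.7 = 278.8
Compute sqrt(278.8) = 16.6973
d_c = 0.141 * 16.6973 = 2.354

2.354 m


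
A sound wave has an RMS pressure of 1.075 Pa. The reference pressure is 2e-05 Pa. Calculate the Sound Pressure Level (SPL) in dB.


Given values:
  p = 1.075 Pa
  p_ref = 2e-05 Pa
Formula: SPL = 20 * log10(p / p_ref)
Compute ratio: p / p_ref = 1.075 / 2e-05 = 53750
Compute log10: log10(53750) = 4.730378
Multiply: SPL = 20 * 4.730378 = 94.61

94.61 dB


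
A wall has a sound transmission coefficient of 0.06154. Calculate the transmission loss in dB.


Given values:
  tau = 0.06154
Formula: TL = 10 * log10(1 / tau)
Compute 1 / tau = 1 / 0.06154 = 16.2496
Compute log10(16.2496) = 1.210843
TL = 10 * 1.210843 = 12.11

12.11 dB


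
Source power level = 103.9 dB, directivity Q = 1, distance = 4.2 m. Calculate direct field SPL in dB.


Given values:
  Lw = 103.9 dB, Q = 1, r = 4.2 m
Formula: SPL = Lw + 10 * log10(Q / (4 * pi * r^2))
Compute 4 * pi * r^2 = 4 * pi * 4.2^2 = 221.6708
Compute Q / denom = 1 / 221.6708 = 0.00451119
Compute 10 * log10(0.00451119) = -23.4571
SPL = 103.9 + (-23.4571) = 80.44

80.44 dB


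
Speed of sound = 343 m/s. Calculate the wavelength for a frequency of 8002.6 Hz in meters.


Given values:
  c = 343 m/s, f = 8002.6 Hz
Formula: lambda = c / f
lambda = 343 / 8002.6
lambda = 0.0429

0.0429 m


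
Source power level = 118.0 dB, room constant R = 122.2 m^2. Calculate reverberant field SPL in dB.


Given values:
  Lw = 118.0 dB, R = 122.2 m^2
Formula: SPL = Lw + 10 * log10(4 / R)
Compute 4 / R = 4 / 122.2 = 0.032733
Compute 10 * log10(0.032733) = -14.8501
SPL = 118.0 + (-14.8501) = 103.15

103.15 dB


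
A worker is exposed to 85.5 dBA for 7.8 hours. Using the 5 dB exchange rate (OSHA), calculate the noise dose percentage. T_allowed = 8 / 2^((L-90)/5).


Given values:
  L = 85.5 dBA, T = 7.8 hours
Formula: T_allowed = 8 / 2^((L - 90) / 5)
Compute exponent: (85.5 - 90) / 5 = -0.9
Compute 2^(-0.9) = 0.535887
T_allowed = 8 / 0.535887 = 14.92852 hours
Dose = (T / T_allowed) * 100
Dose = (7.8 / 14.92852) * 100 = 52.25

52.25 %


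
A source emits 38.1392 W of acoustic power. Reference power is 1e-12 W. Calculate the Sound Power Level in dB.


Given values:
  W = 38.1392 W
  W_ref = 1e-12 W
Formula: SWL = 10 * log10(W / W_ref)
Compute ratio: W / W_ref = 38139200000000
Compute log10: log10(38139200000000) = 13.581372
Multiply: SWL = 10 * 13.581372 = 135.81

135.81 dB


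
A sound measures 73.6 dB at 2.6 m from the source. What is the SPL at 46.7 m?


Given values:
  SPL1 = 73.6 dB, r1 = 2.6 m, r2 = 46.7 m
Formula: SPL2 = SPL1 - 20 * log10(r2 / r1)
Compute ratio: r2 / r1 = 46.7 / 2.6 = 17.9615
Compute log10: log10(17.9615) = 1.254343
Compute drop: 20 * 1.254343 = 25.0869
SPL2 = 73.6 - 25.0869 = 48.51

48.51 dB


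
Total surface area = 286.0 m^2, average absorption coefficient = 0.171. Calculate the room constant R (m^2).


Given values:
  S = 286.0 m^2, alpha = 0.171
Formula: R = S * alpha / (1 - alpha)
Numerator: 286.0 * 0.171 = 48.906
Denominator: 1 - 0.171 = 0.829
R = 48.906 / 0.829 = 58.99

58.99 m^2


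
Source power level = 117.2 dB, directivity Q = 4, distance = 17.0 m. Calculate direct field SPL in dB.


Given values:
  Lw = 117.2 dB, Q = 4, r = 17.0 m
Formula: SPL = Lw + 10 * log10(Q / (4 * pi * r^2))
Compute 4 * pi * r^2 = 4 * pi * 17.0^2 = 3631.6811
Compute Q / denom = 4 / 3631.6811 = 0.00110142
Compute 10 * log10(0.00110142) = -29.5805
SPL = 117.2 + (-29.5805) = 87.62

87.62 dB


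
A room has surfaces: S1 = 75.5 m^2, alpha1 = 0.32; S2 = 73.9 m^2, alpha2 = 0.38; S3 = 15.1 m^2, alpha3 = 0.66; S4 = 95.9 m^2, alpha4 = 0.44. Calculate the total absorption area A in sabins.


Given surfaces:
  Surface 1: 75.5 * 0.32 = 24.16
  Surface 2: 73.9 * 0.38 = 28.082
  Surface 3: 15.1 * 0.66 = 9.966
  Surface 4: 95.9 * 0.44 = 42.196
Formula: A = sum(Si * alpha_i)
A = 24.16 + 28.082 + 9.966 + 42.196
A = 104.4

104.4 sabins


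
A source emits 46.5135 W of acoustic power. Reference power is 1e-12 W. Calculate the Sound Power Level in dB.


Given values:
  W = 46.5135 W
  W_ref = 1e-12 W
Formula: SWL = 10 * log10(W / W_ref)
Compute ratio: W / W_ref = 46513500000000
Compute log10: log10(46513500000000) = 13.667579
Multiply: SWL = 10 * 13.667579 = 136.68

136.68 dB


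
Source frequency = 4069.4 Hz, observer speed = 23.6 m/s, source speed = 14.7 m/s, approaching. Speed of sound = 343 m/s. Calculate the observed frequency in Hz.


Given values:
  f_s = 4069.4 Hz, v_o = 23.6 m/s, v_s = 14.7 m/s
  Direction: approaching
Formula: f_o = f_s * (c + v_o) / (c - v_s)
Numerator: c + v_o = 343 + 23.6 = 366.6
Denominator: c - v_s = 343 - 14.7 = 328.3
f_o = 4069.4 * 366.6 / 328.3 = 4544.14

4544.14 Hz


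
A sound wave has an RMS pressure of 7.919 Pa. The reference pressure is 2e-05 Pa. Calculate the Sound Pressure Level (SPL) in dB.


Given values:
  p = 7.919 Pa
  p_ref = 2e-05 Pa
Formula: SPL = 20 * log10(p / p_ref)
Compute ratio: p / p_ref = 7.919 / 2e-05 = 395950
Compute log10: log10(395950) = 5.59764
Multiply: SPL = 20 * 5.59764 = 111.95

111.95 dB


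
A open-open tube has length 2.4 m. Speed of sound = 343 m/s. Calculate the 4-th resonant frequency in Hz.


Given values:
  Tube type: open-open, L = 2.4 m, c = 343 m/s, n = 4
Formula: f_n = n * c / (2 * L)
Compute 2 * L = 2 * 2.4 = 4.8
f = 4 * 343 / 4.8
f = 285.83

285.83 Hz


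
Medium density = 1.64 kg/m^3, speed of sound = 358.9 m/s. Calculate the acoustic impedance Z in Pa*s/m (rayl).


Given values:
  rho = 1.64 kg/m^3
  c = 358.9 m/s
Formula: Z = rho * c
Z = 1.64 * 358.9
Z = 588.6

588.6 rayl


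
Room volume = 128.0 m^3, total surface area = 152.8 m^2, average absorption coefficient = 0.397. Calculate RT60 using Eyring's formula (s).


Given values:
  V = 128.0 m^3, S = 152.8 m^2, alpha = 0.397
Formula: RT60 = 0.161 * V / (-S * ln(1 - alpha))
Compute ln(1 - 0.397) = ln(0.603) = -0.505838
Denominator: -152.8 * -0.505838 = 77.292
Numerator: 0.161 * 128.0 = 20.608
RT60 = 20.608 / 77.292 = 0.267

0.267 s


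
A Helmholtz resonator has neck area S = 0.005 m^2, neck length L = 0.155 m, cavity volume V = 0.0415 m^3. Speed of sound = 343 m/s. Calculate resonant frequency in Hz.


Given values:
  S = 0.005 m^2, L = 0.155 m, V = 0.0415 m^3, c = 343 m/s
Formula: f = (c / (2*pi)) * sqrt(S / (V * L))
Compute V * L = 0.0415 * 0.155 = 0.0064325
Compute S / (V * L) = 0.005 / 0.0064325 = 0.7773
Compute sqrt(0.7773) = 0.881646
Compute c / (2*pi) = 343 / 6.283185 = 54.590148
f = 54.590148 * 0.881646 = 48.13

48.13 Hz


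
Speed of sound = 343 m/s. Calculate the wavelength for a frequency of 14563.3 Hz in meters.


Given values:
  c = 343 m/s, f = 14563.3 Hz
Formula: lambda = c / f
lambda = 343 / 14563.3
lambda = 0.0236

0.0236 m


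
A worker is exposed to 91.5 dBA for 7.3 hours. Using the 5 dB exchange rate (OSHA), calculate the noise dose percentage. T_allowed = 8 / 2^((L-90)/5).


Given values:
  L = 91.5 dBA, T = 7.3 hours
Formula: T_allowed = 8 / 2^((L - 90) / 5)
Compute exponent: (91.5 - 90) / 5 = 0.3
Compute 2^(0.3) = 1.231144
T_allowed = 8 / 1.231144 = 6.498021 hours
Dose = (T / T_allowed) * 100
Dose = (7.3 / 6.498021) * 100 = 112.34

112.34 %


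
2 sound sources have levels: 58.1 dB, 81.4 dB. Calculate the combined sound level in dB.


Formula: L_total = 10 * log10( sum(10^(Li/10)) )
  Source 1: 10^(58.1/10) = 645654.229
  Source 2: 10^(81.4/10) = 138038426.4603
Sum of linear values = 138684080.6893
L_total = 10 * log10(138684080.6893) = 81.42

81.42 dB


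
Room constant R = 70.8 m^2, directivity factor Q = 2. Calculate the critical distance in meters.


Given values:
  R = 70.8 m^2, Q = 2
Formula: d_c = 0.141 * sqrt(Q * R)
Compute Q * R = 2 * 70.8 = 141.6
Compute sqrt(141.6) = 11.8996
d_c = 0.141 * 11.8996 = 1.678

1.678 m


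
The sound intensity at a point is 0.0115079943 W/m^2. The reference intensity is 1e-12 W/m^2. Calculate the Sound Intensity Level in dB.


Given values:
  I = 0.0115079943 W/m^2
  I_ref = 1e-12 W/m^2
Formula: SIL = 10 * log10(I / I_ref)
Compute ratio: I / I_ref = 11507994300
Compute log10: log10(11507994300) = 10.061
Multiply: SIL = 10 * 10.061 = 100.61

100.61 dB


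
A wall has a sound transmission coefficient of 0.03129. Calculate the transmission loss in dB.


Given values:
  tau = 0.03129
Formula: TL = 10 * log10(1 / tau)
Compute 1 / tau = 1 / 0.03129 = 31.9591
Compute log10(31.9591) = 1.504595
TL = 10 * 1.504595 = 15.05

15.05 dB


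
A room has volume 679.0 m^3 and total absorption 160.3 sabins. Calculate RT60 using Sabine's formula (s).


Given values:
  V = 679.0 m^3
  A = 160.3 sabins
Formula: RT60 = 0.161 * V / A
Numerator: 0.161 * 679.0 = 109.319
RT60 = 109.319 / 160.3 = 0.682

0.682 s


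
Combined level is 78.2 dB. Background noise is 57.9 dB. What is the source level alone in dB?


Given values:
  L_total = 78.2 dB, L_bg = 57.9 dB
Formula: L_source = 10 * log10(10^(L_total/10) - 10^(L_bg/10))
Convert to linear:
  10^(78.2/10) = 66069344.8008
  10^(57.9/10) = 616595.0019
Difference: 66069344.8008 - 616595.0019 = 65452749.7989
L_source = 10 * log10(65452749.7989) = 78.16

78.16 dB


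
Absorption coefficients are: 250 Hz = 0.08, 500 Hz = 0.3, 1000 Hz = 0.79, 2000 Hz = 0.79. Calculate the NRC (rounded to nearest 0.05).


Given values:
  a_250 = 0.08, a_500 = 0.3
  a_1000 = 0.79, a_2000 = 0.79
Formula: NRC = (a250 + a500 + a1000 + a2000) / 4
Sum = 0.08 + 0.3 + 0.79 + 0.79 = 1.96
NRC = 1.96 / 4 = 0.49
Rounded to nearest 0.05: 0.5

0.5


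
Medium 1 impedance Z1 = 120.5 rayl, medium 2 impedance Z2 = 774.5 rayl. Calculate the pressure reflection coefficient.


Given values:
  Z1 = 120.5 rayl, Z2 = 774.5 rayl
Formula: R = (Z2 - Z1) / (Z2 + Z1)
Numerator: Z2 - Z1 = 774.5 - 120.5 = 654.0
Denominator: Z2 + Z1 = 774.5 + 120.5 = 895.0
R = 654.0 / 895.0 = 0.7307

0.7307


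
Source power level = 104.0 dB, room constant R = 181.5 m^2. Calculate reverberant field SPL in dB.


Given values:
  Lw = 104.0 dB, R = 181.5 m^2
Formula: SPL = Lw + 10 * log10(4 / R)
Compute 4 / R = 4 / 181.5 = 0.022039
Compute 10 * log10(0.022039) = -16.5681
SPL = 104.0 + (-16.5681) = 87.43

87.43 dB


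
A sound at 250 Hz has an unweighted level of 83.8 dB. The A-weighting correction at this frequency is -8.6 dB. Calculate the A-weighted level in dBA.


Given values:
  SPL = 83.8 dB
  A-weighting at 250 Hz = -8.6 dB
Formula: L_A = SPL + A_weight
L_A = 83.8 + (-8.6)
L_A = 75.2

75.2 dBA


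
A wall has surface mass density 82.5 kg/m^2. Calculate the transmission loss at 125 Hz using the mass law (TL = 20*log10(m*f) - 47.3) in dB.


Given values:
  m = 82.5 kg/m^2, f = 125 Hz
Formula: TL = 20 * log10(m * f) - 47.3
Compute m * f = 82.5 * 125 = 10312.5
Compute log10(10312.5) = 4.013364
Compute 20 * 4.013364 = 80.2673
TL = 80.2673 - 47.3 = 32.97

32.97 dB


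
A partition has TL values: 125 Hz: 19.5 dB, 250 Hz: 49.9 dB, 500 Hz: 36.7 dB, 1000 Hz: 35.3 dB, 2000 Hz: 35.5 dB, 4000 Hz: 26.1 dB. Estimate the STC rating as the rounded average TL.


Given TL values at each frequency:
  125 Hz: 19.5 dB
  250 Hz: 49.9 dB
  500 Hz: 36.7 dB
  1000 Hz: 35.3 dB
  2000 Hz: 35.5 dB
  4000 Hz: 26.1 dB
Formula: STC ~ round(average of TL values)
Sum = 19.5 + 49.9 + 36.7 + 35.3 + 35.5 + 26.1 = 203.0
Average = 203.0 / 6 = 33.83
Rounded: 34

34


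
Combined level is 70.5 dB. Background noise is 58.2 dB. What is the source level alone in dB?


Given values:
  L_total = 70.5 dB, L_bg = 58.2 dB
Formula: L_source = 10 * log10(10^(L_total/10) - 10^(L_bg/10))
Convert to linear:
  10^(70.5/10) = 11220184.543
  10^(58.2/10) = 660693.448
Difference: 11220184.543 - 660693.448 = 10559491.095
L_source = 10 * log10(10559491.095) = 70.24

70.24 dB


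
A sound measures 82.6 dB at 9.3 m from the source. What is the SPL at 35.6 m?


Given values:
  SPL1 = 82.6 dB, r1 = 9.3 m, r2 = 35.6 m
Formula: SPL2 = SPL1 - 20 * log10(r2 / r1)
Compute ratio: r2 / r1 = 35.6 / 9.3 = 3.828
Compute log10: log10(3.828) = 0.582972
Compute drop: 20 * 0.582972 = 11.6594
SPL2 = 82.6 - 11.6594 = 70.94

70.94 dB


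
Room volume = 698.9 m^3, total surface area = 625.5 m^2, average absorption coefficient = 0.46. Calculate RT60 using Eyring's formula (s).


Given values:
  V = 698.9 m^3, S = 625.5 m^2, alpha = 0.46
Formula: RT60 = 0.161 * V / (-S * ln(1 - alpha))
Compute ln(1 - 0.46) = ln(0.54) = -0.616186
Denominator: -625.5 * -0.616186 = 385.4243
Numerator: 0.161 * 698.9 = 112.5229
RT60 = 112.5229 / 385.4243 = 0.292

0.292 s


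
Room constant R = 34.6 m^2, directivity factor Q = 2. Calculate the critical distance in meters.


Given values:
  R = 34.6 m^2, Q = 2
Formula: d_c = 0.141 * sqrt(Q * R)
Compute Q * R = 2 * 34.6 = 69.2
Compute sqrt(69.2) = 8.3187
d_c = 0.141 * 8.3187 = 1.173

1.173 m


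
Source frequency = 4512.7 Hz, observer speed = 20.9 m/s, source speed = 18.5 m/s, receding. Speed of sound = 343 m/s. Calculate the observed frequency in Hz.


Given values:
  f_s = 4512.7 Hz, v_o = 20.9 m/s, v_s = 18.5 m/s
  Direction: receding
Formula: f_o = f_s * (c - v_o) / (c + v_s)
Numerator: c - v_o = 343 - 20.9 = 322.1
Denominator: c + v_s = 343 + 18.5 = 361.5
f_o = 4512.7 * 322.1 / 361.5 = 4020.86

4020.86 Hz


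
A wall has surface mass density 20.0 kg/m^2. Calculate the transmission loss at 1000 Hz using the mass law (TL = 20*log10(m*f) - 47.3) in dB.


Given values:
  m = 20.0 kg/m^2, f = 1000 Hz
Formula: TL = 20 * log10(m * f) - 47.3
Compute m * f = 20.0 * 1000 = 20000.0
Compute log10(20000.0) = 4.30103
Compute 20 * 4.30103 = 86.0206
TL = 86.0206 - 47.3 = 38.72

38.72 dB


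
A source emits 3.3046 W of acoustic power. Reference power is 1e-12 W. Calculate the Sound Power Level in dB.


Given values:
  W = 3.3046 W
  W_ref = 1e-12 W
Formula: SWL = 10 * log10(W / W_ref)
Compute ratio: W / W_ref = 3304600000000
Compute log10: log10(3304600000000) = 12.519119
Multiply: SWL = 10 * 12.519119 = 125.19

125.19 dB


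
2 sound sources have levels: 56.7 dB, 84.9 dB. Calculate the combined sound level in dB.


Formula: L_total = 10 * log10( sum(10^(Li/10)) )
  Source 1: 10^(56.7/10) = 467735.1413
  Source 2: 10^(84.9/10) = 309029543.2514
Sum of linear values = 309497278.3927
L_total = 10 * log10(309497278.3927) = 84.91

84.91 dB


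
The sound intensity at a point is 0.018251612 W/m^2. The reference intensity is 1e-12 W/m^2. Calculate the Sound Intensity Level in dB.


Given values:
  I = 0.018251612 W/m^2
  I_ref = 1e-12 W/m^2
Formula: SIL = 10 * log10(I / I_ref)
Compute ratio: I / I_ref = 18251612000
Compute log10: log10(18251612000) = 10.261301
Multiply: SIL = 10 * 10.261301 = 102.61

102.61 dB


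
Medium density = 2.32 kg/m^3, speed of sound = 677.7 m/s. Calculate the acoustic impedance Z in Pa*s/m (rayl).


Given values:
  rho = 2.32 kg/m^3
  c = 677.7 m/s
Formula: Z = rho * c
Z = 2.32 * 677.7
Z = 1572.26

1572.26 rayl


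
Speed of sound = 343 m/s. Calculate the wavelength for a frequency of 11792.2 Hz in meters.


Given values:
  c = 343 m/s, f = 11792.2 Hz
Formula: lambda = c / f
lambda = 343 / 11792.2
lambda = 0.0291

0.0291 m


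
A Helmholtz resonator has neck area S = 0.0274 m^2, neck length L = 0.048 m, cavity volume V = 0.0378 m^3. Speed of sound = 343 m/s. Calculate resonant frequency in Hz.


Given values:
  S = 0.0274 m^2, L = 0.048 m, V = 0.0378 m^3, c = 343 m/s
Formula: f = (c / (2*pi)) * sqrt(S / (V * L))
Compute V * L = 0.0378 * 0.048 = 0.0018144
Compute S / (V * L) = 0.0274 / 0.0018144 = 15.1014
Compute sqrt(15.1014) = 3.886052
Compute c / (2*pi) = 343 / 6.283185 = 54.590148
f = 54.590148 * 3.886052 = 212.14

212.14 Hz


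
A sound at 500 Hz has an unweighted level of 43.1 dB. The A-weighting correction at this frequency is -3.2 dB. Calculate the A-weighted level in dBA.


Given values:
  SPL = 43.1 dB
  A-weighting at 500 Hz = -3.2 dB
Formula: L_A = SPL + A_weight
L_A = 43.1 + (-3.2)
L_A = 39.9

39.9 dBA
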